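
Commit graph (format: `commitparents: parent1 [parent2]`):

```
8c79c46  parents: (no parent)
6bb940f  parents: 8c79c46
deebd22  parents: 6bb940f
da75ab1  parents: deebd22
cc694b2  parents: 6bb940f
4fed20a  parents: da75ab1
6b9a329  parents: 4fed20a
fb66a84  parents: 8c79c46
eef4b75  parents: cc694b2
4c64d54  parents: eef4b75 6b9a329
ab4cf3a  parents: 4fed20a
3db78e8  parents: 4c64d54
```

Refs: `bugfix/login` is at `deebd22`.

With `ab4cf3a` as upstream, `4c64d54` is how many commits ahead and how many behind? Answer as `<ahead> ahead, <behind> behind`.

Reachable from 4c64d54: {4c64d54, 4fed20a, 6b9a329, 6bb940f, 8c79c46, cc694b2, da75ab1, deebd22, eef4b75}.
Reachable from ab4cf3a: {4fed20a, 6bb940f, 8c79c46, ab4cf3a, da75ab1, deebd22}.
Only in 4c64d54's history (ahead): {4c64d54, 6b9a329, cc694b2, eef4b75} — 4.
Only in ab4cf3a's history (behind): {ab4cf3a} — 1.

4 ahead, 1 behind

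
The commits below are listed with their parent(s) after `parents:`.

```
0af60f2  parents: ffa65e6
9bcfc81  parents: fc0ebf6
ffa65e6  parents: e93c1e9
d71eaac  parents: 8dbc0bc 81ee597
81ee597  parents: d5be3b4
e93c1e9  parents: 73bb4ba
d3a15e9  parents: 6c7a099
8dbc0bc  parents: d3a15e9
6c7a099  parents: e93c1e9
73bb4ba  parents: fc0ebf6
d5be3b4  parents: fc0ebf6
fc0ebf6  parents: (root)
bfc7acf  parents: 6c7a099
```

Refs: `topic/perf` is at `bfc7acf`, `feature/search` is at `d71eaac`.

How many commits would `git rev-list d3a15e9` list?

5

Walking parent pointers from d3a15e9: reachable set = {6c7a099, 73bb4ba, d3a15e9, e93c1e9, fc0ebf6}.
That is 5 commits.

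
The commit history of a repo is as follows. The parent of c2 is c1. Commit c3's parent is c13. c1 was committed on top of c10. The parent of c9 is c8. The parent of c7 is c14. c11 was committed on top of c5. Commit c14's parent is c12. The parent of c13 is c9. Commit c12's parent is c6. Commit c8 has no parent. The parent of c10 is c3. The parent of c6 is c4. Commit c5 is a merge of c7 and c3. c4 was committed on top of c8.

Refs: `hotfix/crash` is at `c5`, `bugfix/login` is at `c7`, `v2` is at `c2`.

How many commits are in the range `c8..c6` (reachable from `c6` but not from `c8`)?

Reachable from c6: {c4, c6, c8}.
Reachable from c8: {c8}.
In c6's history but not c8's: {c4, c6} — 2 commits.

2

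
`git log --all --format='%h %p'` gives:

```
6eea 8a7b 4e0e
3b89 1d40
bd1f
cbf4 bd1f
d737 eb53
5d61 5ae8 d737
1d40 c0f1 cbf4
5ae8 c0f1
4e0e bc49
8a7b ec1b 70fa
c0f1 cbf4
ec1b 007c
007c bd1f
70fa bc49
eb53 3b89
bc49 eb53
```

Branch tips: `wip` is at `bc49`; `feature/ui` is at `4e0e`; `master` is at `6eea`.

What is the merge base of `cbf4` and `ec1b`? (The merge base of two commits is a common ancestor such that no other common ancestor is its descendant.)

bd1f

Ancestors of cbf4: {bd1f, cbf4}.
Ancestors of ec1b: {007c, bd1f, ec1b}.
Common ancestors: {bd1f}.
The only common ancestor is bd1f, so it is the merge base.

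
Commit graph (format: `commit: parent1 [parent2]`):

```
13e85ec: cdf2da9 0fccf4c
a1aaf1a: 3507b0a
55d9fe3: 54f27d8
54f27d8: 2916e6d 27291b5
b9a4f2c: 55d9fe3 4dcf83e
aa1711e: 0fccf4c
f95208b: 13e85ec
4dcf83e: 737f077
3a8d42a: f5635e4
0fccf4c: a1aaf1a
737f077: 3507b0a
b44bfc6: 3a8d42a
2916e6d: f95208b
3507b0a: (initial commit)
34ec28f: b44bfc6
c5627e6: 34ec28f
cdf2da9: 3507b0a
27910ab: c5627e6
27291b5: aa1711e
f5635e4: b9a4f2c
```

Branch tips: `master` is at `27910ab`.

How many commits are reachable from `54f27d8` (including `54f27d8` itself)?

Walking parent pointers from 54f27d8: reachable set = {0fccf4c, 13e85ec, 27291b5, 2916e6d, 3507b0a, 54f27d8, a1aaf1a, aa1711e, cdf2da9, f95208b}.
That is 10 commits.

10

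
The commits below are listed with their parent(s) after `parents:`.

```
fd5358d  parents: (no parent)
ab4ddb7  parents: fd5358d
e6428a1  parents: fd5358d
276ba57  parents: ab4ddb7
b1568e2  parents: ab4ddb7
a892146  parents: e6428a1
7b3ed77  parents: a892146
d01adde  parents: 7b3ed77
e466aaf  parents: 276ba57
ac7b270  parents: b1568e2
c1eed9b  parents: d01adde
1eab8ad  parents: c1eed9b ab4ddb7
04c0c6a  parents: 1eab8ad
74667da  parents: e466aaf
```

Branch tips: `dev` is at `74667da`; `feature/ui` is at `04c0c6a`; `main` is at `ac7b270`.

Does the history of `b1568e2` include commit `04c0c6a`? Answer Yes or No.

No

Ancestors of b1568e2: {ab4ddb7, b1568e2, fd5358d}.
04c0c6a is not in that set, so it is not an ancestor of b1568e2.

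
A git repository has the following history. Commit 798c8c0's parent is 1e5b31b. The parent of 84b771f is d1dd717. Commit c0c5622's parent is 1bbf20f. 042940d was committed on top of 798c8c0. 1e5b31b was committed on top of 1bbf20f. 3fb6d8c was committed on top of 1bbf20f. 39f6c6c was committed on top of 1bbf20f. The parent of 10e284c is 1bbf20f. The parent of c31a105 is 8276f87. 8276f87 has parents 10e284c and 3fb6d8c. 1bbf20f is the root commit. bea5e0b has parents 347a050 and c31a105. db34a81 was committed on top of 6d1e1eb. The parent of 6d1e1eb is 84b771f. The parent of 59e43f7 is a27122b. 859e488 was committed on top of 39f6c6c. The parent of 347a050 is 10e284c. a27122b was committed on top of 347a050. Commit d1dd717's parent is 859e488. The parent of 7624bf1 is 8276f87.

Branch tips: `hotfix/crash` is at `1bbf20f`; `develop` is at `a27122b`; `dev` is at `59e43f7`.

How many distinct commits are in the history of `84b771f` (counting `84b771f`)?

Walking parent pointers from 84b771f: reachable set = {1bbf20f, 39f6c6c, 84b771f, 859e488, d1dd717}.
That is 5 commits.

5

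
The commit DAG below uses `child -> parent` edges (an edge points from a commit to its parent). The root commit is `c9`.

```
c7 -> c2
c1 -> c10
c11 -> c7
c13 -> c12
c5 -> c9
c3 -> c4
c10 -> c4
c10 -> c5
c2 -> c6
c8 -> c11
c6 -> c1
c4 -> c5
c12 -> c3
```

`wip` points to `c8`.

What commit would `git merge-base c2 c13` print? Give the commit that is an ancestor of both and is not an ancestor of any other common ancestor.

c4

Ancestors of c2: {c1, c10, c2, c4, c5, c6, c9}.
Ancestors of c13: {c12, c13, c3, c4, c5, c9}.
Common ancestors: {c4, c5, c9}.
Among these, c4 is not an ancestor of any other common ancestor — it is the merge base.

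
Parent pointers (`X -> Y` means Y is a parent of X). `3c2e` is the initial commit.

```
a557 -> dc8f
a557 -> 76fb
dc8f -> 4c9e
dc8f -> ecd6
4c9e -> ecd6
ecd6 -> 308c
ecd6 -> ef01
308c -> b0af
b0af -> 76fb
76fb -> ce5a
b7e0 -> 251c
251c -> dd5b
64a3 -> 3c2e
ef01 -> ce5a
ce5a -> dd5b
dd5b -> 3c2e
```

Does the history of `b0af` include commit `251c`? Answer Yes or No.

Ancestors of b0af: {3c2e, 76fb, b0af, ce5a, dd5b}.
251c is not in that set, so it is not an ancestor of b0af.

No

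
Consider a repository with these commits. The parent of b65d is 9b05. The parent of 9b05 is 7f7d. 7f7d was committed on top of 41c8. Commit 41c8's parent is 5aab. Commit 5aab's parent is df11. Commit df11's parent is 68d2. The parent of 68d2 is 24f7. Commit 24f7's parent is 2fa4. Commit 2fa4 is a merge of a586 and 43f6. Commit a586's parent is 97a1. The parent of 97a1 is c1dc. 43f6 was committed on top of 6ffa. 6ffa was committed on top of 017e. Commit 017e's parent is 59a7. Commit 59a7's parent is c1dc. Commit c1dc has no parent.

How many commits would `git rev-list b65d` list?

16

Walking parent pointers from b65d: reachable set = {017e, 24f7, 2fa4, 41c8, 43f6, 59a7, 5aab, 68d2, 6ffa, 7f7d, 97a1, 9b05, a586, b65d, c1dc, df11}.
That is 16 commits.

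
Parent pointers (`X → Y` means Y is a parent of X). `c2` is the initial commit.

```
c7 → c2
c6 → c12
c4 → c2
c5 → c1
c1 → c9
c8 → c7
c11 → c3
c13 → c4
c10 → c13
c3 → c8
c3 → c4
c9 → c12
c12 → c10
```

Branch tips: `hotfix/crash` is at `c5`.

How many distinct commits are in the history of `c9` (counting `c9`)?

6

Walking parent pointers from c9: reachable set = {c10, c12, c13, c2, c4, c9}.
That is 6 commits.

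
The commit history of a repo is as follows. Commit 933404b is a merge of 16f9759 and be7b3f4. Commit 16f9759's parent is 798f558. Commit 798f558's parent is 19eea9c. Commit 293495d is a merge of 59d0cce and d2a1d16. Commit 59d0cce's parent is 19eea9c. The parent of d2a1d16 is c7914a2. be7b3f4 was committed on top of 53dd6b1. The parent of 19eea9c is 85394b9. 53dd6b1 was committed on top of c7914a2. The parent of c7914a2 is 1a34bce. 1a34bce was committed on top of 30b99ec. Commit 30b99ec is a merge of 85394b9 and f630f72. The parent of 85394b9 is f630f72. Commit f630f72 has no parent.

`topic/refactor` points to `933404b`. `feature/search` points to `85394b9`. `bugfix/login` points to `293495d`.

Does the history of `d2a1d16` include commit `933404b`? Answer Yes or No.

No

Ancestors of d2a1d16: {1a34bce, 30b99ec, 85394b9, c7914a2, d2a1d16, f630f72}.
933404b is not in that set, so it is not an ancestor of d2a1d16.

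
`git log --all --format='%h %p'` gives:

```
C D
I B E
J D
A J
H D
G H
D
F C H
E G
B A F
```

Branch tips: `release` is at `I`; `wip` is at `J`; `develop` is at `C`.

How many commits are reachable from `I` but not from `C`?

8

Reachable from I: {A, B, C, D, E, F, G, H, I, J}.
Reachable from C: {C, D}.
In I's history but not C's: {A, B, E, F, G, H, I, J} — 8 commits.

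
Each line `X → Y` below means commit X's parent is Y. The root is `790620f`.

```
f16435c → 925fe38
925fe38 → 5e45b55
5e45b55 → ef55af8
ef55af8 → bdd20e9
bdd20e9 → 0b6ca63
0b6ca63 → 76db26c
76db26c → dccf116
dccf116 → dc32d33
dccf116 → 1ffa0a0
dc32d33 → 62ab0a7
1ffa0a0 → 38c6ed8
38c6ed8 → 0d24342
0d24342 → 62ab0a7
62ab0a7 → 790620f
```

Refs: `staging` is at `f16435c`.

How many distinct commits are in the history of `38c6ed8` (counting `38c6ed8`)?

4

Walking parent pointers from 38c6ed8: reachable set = {0d24342, 38c6ed8, 62ab0a7, 790620f}.
That is 4 commits.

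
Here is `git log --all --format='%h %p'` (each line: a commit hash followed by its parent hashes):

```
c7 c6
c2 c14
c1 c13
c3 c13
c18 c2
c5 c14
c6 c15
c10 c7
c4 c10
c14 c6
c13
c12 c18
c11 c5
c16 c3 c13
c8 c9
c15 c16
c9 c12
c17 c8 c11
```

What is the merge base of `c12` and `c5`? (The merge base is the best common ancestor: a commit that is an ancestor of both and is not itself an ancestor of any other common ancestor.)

Ancestors of c12: {c12, c13, c14, c15, c16, c18, c2, c3, c6}.
Ancestors of c5: {c13, c14, c15, c16, c3, c5, c6}.
Common ancestors: {c13, c14, c15, c16, c3, c6}.
Among these, c14 is not an ancestor of any other common ancestor — it is the merge base.

c14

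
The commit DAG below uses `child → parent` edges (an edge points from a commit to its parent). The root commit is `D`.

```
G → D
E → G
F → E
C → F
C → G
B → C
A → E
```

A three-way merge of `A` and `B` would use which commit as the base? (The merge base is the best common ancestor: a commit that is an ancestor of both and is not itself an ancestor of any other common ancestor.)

E

Ancestors of A: {A, D, E, G}.
Ancestors of B: {B, C, D, E, F, G}.
Common ancestors: {D, E, G}.
Among these, E is not an ancestor of any other common ancestor — it is the merge base.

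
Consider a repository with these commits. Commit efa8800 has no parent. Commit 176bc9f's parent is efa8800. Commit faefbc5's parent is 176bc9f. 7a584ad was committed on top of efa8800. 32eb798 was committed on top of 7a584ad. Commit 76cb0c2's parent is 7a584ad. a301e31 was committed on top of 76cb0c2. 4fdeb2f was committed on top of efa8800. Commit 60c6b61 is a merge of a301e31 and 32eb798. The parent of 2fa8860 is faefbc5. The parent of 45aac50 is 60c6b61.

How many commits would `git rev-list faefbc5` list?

3

Walking parent pointers from faefbc5: reachable set = {176bc9f, efa8800, faefbc5}.
That is 3 commits.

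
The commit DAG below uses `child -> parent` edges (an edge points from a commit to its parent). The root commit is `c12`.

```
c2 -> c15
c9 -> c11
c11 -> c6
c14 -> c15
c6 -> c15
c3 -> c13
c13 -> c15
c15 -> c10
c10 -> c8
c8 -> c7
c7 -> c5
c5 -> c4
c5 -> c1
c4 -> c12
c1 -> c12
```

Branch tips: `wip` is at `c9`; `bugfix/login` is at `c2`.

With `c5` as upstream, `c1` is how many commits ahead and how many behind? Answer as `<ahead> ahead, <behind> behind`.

0 ahead, 2 behind

Reachable from c1: {c1, c12}.
Reachable from c5: {c1, c12, c4, c5}.
Only in c1's history (ahead): {} — 0.
Only in c5's history (behind): {c4, c5} — 2.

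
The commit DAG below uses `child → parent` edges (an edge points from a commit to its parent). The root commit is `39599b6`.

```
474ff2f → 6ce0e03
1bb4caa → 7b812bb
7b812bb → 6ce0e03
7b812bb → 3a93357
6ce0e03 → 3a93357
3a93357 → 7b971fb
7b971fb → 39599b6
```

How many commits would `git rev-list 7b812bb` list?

5

Walking parent pointers from 7b812bb: reachable set = {39599b6, 3a93357, 6ce0e03, 7b812bb, 7b971fb}.
That is 5 commits.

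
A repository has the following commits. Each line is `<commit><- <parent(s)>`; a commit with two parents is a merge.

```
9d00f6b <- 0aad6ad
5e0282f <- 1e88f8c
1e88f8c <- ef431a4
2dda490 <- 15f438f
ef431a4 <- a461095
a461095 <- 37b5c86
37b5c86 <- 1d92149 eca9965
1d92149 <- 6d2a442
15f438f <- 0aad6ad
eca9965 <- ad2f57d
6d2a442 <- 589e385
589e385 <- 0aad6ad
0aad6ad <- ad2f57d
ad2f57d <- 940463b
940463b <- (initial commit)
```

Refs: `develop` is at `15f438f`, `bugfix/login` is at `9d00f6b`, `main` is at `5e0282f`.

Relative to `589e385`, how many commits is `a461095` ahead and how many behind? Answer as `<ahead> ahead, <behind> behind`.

Reachable from a461095: {0aad6ad, 1d92149, 37b5c86, 589e385, 6d2a442, 940463b, a461095, ad2f57d, eca9965}.
Reachable from 589e385: {0aad6ad, 589e385, 940463b, ad2f57d}.
Only in a461095's history (ahead): {1d92149, 37b5c86, 6d2a442, a461095, eca9965} — 5.
Only in 589e385's history (behind): {} — 0.

5 ahead, 0 behind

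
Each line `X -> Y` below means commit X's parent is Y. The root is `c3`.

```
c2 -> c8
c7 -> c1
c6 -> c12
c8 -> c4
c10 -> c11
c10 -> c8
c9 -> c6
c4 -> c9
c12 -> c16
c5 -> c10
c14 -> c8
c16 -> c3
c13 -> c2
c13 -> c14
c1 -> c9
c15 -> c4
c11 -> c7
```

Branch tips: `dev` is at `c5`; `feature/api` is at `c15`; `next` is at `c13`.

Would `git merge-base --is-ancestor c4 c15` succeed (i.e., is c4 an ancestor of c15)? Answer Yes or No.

Yes

Ancestors of c15 (commits reachable by following parents): {c12, c15, c16, c3, c4, c6, c9}.
c4 is in that set, so it is an ancestor of c15.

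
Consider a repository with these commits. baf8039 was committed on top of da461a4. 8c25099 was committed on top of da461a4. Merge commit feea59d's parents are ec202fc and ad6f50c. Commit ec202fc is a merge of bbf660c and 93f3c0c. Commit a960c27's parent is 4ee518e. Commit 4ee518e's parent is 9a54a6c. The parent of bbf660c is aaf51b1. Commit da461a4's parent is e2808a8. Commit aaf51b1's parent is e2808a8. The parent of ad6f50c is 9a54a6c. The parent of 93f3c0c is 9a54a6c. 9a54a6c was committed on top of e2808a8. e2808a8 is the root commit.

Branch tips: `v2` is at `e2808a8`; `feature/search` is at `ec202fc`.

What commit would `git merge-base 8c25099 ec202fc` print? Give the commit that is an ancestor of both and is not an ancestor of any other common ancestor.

e2808a8

Ancestors of 8c25099: {8c25099, da461a4, e2808a8}.
Ancestors of ec202fc: {93f3c0c, 9a54a6c, aaf51b1, bbf660c, e2808a8, ec202fc}.
Common ancestors: {e2808a8}.
The only common ancestor is e2808a8, so it is the merge base.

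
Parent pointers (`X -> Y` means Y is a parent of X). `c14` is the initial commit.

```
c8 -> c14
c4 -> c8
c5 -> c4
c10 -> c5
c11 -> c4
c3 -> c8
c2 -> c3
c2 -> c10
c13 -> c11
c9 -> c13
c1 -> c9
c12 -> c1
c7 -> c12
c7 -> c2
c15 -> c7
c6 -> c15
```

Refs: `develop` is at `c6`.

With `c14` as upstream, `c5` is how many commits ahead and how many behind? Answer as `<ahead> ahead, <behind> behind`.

3 ahead, 0 behind

Reachable from c5: {c14, c4, c5, c8}.
Reachable from c14: {c14}.
Only in c5's history (ahead): {c4, c5, c8} — 3.
Only in c14's history (behind): {} — 0.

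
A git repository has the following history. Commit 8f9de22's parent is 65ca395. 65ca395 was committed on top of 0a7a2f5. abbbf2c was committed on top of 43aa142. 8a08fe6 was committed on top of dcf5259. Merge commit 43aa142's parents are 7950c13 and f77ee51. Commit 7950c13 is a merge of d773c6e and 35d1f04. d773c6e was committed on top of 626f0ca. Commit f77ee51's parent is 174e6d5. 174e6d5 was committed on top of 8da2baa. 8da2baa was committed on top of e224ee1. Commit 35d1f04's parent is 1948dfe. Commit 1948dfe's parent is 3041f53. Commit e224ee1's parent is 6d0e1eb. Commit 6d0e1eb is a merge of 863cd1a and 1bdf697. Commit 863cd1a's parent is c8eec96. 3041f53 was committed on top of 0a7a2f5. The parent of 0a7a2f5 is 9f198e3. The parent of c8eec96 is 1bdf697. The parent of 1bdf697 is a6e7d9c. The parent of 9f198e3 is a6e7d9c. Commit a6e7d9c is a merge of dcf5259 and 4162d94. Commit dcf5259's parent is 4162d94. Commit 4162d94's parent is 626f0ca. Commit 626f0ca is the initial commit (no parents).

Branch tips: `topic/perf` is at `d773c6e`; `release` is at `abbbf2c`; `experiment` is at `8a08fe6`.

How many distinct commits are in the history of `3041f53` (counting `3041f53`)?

Walking parent pointers from 3041f53: reachable set = {0a7a2f5, 3041f53, 4162d94, 626f0ca, 9f198e3, a6e7d9c, dcf5259}.
That is 7 commits.

7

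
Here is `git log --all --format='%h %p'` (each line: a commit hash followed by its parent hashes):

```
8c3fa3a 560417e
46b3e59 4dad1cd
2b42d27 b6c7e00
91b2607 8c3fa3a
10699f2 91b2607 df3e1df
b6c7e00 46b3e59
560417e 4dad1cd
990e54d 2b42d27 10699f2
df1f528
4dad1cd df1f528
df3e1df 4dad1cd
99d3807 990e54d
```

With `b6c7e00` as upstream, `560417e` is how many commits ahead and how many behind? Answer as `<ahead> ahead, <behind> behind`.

1 ahead, 2 behind

Reachable from 560417e: {4dad1cd, 560417e, df1f528}.
Reachable from b6c7e00: {46b3e59, 4dad1cd, b6c7e00, df1f528}.
Only in 560417e's history (ahead): {560417e} — 1.
Only in b6c7e00's history (behind): {46b3e59, b6c7e00} — 2.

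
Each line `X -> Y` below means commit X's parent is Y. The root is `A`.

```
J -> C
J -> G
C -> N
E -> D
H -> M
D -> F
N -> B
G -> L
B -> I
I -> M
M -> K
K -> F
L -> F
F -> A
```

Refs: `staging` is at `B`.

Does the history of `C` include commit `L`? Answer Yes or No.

Ancestors of C: {A, B, C, F, I, K, M, N}.
L is not in that set, so it is not an ancestor of C.

No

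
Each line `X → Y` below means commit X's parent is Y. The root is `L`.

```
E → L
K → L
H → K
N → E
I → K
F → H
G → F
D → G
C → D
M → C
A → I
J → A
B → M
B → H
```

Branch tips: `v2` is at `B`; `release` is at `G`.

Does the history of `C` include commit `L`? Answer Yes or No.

Ancestors of C (commits reachable by following parents): {C, D, F, G, H, K, L}.
L is in that set, so it is an ancestor of C.

Yes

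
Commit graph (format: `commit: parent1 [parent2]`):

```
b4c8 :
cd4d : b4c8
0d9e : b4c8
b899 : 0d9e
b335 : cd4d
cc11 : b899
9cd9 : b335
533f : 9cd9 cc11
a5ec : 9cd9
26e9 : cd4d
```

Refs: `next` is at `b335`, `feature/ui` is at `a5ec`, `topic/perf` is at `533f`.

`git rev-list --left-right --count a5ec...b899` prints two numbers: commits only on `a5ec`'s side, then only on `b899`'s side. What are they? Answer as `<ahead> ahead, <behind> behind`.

4 ahead, 2 behind

Reachable from a5ec: {9cd9, a5ec, b335, b4c8, cd4d}.
Reachable from b899: {0d9e, b4c8, b899}.
Only in a5ec's history (ahead): {9cd9, a5ec, b335, cd4d} — 4.
Only in b899's history (behind): {0d9e, b899} — 2.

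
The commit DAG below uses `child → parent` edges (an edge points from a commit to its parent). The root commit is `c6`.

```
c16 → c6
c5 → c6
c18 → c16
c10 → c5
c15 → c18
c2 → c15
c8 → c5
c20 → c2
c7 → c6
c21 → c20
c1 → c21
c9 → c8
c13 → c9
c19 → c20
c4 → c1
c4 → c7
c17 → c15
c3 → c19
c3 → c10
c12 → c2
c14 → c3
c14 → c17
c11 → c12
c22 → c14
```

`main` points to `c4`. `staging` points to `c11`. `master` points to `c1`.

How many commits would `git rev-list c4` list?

Walking parent pointers from c4: reachable set = {c1, c15, c16, c18, c2, c20, c21, c4, c6, c7}.
That is 10 commits.

10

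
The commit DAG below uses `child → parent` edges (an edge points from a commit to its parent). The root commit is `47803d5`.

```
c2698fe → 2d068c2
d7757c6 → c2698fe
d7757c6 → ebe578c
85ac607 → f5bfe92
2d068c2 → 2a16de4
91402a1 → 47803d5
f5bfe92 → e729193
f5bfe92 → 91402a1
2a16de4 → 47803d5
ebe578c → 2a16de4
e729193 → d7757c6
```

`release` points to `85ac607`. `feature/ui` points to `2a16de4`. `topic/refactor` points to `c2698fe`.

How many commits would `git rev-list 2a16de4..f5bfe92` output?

7

Reachable from f5bfe92: {2a16de4, 2d068c2, 47803d5, 91402a1, c2698fe, d7757c6, e729193, ebe578c, f5bfe92}.
Reachable from 2a16de4: {2a16de4, 47803d5}.
In f5bfe92's history but not 2a16de4's: {2d068c2, 91402a1, c2698fe, d7757c6, e729193, ebe578c, f5bfe92} — 7 commits.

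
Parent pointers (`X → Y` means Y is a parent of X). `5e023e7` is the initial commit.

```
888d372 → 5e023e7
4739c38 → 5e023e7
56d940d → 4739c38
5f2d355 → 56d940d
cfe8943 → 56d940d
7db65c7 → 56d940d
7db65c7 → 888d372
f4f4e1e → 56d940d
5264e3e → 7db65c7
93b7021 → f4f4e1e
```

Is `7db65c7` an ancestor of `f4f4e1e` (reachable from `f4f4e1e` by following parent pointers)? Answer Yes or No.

No

Ancestors of f4f4e1e: {4739c38, 56d940d, 5e023e7, f4f4e1e}.
7db65c7 is not in that set, so it is not an ancestor of f4f4e1e.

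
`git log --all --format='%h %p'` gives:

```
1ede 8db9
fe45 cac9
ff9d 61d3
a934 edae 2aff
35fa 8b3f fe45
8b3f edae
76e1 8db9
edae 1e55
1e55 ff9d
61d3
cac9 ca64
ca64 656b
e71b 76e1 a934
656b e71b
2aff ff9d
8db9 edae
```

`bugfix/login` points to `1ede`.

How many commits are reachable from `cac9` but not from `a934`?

Reachable from cac9: {1e55, 2aff, 61d3, 656b, 76e1, 8db9, a934, ca64, cac9, e71b, edae, ff9d}.
Reachable from a934: {1e55, 2aff, 61d3, a934, edae, ff9d}.
In cac9's history but not a934's: {656b, 76e1, 8db9, ca64, cac9, e71b} — 6 commits.

6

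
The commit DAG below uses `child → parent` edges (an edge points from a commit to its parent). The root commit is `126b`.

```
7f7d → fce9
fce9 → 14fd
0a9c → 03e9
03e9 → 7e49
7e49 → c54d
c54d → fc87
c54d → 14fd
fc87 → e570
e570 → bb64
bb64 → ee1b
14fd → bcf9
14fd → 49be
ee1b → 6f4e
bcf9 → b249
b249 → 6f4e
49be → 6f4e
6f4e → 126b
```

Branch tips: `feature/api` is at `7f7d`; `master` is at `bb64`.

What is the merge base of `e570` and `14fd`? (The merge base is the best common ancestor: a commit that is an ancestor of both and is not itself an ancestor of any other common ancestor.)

Ancestors of e570: {126b, 6f4e, bb64, e570, ee1b}.
Ancestors of 14fd: {126b, 14fd, 49be, 6f4e, b249, bcf9}.
Common ancestors: {126b, 6f4e}.
Among these, 6f4e is not an ancestor of any other common ancestor — it is the merge base.

6f4e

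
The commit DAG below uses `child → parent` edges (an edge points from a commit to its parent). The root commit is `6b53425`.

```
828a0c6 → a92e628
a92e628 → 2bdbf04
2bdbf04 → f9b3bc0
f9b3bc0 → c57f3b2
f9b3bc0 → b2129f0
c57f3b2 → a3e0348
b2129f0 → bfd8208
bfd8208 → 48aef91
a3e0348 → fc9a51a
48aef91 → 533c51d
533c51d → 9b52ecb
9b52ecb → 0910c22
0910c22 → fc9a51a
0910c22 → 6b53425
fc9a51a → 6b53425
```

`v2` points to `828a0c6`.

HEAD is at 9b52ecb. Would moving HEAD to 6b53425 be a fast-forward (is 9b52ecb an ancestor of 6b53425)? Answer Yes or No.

A fast-forward from 9b52ecb to 6b53425 is possible iff 9b52ecb is an ancestor of 6b53425.
Ancestors of 6b53425: {6b53425}.
9b52ecb is not among them, so fast-forward is not possible.

No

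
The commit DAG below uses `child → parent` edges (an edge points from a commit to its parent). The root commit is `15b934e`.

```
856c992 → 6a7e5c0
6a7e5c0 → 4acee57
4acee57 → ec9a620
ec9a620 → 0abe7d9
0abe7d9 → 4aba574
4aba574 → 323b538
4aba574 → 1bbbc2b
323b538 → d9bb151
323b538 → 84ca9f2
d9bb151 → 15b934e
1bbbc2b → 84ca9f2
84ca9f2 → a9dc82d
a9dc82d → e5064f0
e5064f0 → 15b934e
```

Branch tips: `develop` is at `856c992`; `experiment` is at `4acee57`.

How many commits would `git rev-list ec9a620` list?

10

Walking parent pointers from ec9a620: reachable set = {0abe7d9, 15b934e, 1bbbc2b, 323b538, 4aba574, 84ca9f2, a9dc82d, d9bb151, e5064f0, ec9a620}.
That is 10 commits.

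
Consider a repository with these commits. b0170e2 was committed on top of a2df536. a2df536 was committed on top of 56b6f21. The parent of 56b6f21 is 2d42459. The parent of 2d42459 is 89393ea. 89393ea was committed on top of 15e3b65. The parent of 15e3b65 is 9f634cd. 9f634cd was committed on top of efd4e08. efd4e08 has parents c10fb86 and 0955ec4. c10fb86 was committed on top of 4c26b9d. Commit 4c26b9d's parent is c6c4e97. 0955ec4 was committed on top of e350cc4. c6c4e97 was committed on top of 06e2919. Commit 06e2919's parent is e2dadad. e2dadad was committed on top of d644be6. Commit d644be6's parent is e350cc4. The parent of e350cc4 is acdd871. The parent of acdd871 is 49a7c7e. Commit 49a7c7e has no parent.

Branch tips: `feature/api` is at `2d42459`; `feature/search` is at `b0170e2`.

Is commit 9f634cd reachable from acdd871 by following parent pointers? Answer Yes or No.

No

Ancestors of acdd871: {49a7c7e, acdd871}.
9f634cd is not in that set, so it is not an ancestor of acdd871.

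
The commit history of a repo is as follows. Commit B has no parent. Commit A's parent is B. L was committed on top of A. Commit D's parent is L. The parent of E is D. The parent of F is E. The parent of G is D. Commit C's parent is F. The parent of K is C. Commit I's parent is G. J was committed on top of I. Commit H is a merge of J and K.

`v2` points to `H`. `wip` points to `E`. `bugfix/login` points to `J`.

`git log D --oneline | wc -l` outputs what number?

Walking parent pointers from D: reachable set = {A, B, D, L}.
That is 4 commits.

4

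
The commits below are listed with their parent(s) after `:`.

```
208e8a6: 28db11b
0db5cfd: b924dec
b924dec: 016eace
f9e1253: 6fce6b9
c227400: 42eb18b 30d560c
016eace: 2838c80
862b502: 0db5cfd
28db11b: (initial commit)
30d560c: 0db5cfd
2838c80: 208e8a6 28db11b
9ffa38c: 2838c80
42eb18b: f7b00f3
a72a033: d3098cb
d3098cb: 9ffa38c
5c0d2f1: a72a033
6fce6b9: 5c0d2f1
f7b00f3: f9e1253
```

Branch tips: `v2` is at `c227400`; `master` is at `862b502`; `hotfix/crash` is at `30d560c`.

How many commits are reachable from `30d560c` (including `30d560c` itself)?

7

Walking parent pointers from 30d560c: reachable set = {016eace, 0db5cfd, 208e8a6, 2838c80, 28db11b, 30d560c, b924dec}.
That is 7 commits.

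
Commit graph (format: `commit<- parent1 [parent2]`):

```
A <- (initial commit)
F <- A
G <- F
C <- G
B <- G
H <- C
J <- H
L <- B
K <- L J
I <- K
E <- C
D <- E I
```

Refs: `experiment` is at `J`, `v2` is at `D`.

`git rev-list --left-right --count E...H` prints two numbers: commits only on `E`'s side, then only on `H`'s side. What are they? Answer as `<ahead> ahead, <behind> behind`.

1 ahead, 1 behind

Reachable from E: {A, C, E, F, G}.
Reachable from H: {A, C, F, G, H}.
Only in E's history (ahead): {E} — 1.
Only in H's history (behind): {H} — 1.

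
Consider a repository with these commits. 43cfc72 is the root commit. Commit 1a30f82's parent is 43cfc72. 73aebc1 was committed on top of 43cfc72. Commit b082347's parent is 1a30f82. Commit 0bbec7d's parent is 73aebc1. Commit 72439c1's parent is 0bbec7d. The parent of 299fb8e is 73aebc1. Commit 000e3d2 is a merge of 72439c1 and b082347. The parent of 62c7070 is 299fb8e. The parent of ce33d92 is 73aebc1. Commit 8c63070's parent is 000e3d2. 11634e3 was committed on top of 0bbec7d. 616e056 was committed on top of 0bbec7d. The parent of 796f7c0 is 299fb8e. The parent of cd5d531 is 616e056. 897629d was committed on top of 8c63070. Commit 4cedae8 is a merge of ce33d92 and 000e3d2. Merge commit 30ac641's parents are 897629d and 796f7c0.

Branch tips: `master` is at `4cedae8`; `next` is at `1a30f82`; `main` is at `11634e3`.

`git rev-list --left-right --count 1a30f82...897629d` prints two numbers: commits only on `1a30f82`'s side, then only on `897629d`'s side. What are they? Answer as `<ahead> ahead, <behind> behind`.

Reachable from 1a30f82: {1a30f82, 43cfc72}.
Reachable from 897629d: {000e3d2, 0bbec7d, 1a30f82, 43cfc72, 72439c1, 73aebc1, 897629d, 8c63070, b082347}.
Only in 1a30f82's history (ahead): {} — 0.
Only in 897629d's history (behind): {000e3d2, 0bbec7d, 72439c1, 73aebc1, 897629d, 8c63070, b082347} — 7.

0 ahead, 7 behind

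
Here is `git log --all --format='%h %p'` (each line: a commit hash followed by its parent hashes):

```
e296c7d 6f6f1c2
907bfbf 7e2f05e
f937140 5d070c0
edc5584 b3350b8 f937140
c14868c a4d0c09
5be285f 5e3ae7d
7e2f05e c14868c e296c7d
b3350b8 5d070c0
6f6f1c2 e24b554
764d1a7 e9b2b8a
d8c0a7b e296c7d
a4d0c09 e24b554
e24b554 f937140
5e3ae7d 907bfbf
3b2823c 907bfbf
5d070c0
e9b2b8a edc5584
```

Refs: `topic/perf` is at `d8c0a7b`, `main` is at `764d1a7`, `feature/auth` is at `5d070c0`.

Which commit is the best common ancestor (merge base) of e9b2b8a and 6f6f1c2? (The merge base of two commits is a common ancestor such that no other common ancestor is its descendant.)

f937140

Ancestors of e9b2b8a: {5d070c0, b3350b8, e9b2b8a, edc5584, f937140}.
Ancestors of 6f6f1c2: {5d070c0, 6f6f1c2, e24b554, f937140}.
Common ancestors: {5d070c0, f937140}.
Among these, f937140 is not an ancestor of any other common ancestor — it is the merge base.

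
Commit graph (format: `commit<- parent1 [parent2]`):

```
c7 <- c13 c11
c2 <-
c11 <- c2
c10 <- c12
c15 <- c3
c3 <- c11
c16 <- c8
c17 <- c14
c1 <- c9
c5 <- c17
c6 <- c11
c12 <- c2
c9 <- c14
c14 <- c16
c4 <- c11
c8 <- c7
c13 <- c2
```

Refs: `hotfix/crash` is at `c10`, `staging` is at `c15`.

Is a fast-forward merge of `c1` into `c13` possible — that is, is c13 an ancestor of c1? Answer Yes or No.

Yes

A fast-forward from c13 to c1 is possible iff c13 is an ancestor of c1.
Ancestors of c1: {c1, c11, c13, c14, c16, c2, c7, c8, c9}.
c13 is among them, so fast-forward is possible.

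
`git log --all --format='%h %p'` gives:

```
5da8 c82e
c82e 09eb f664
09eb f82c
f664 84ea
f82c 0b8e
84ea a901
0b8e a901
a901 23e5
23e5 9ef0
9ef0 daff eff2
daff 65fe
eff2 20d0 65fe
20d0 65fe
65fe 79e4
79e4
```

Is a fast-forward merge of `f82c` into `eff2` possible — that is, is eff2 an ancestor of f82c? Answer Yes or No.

Yes

A fast-forward from eff2 to f82c is possible iff eff2 is an ancestor of f82c.
Ancestors of f82c: {0b8e, 20d0, 23e5, 65fe, 79e4, 9ef0, a901, daff, eff2, f82c}.
eff2 is among them, so fast-forward is possible.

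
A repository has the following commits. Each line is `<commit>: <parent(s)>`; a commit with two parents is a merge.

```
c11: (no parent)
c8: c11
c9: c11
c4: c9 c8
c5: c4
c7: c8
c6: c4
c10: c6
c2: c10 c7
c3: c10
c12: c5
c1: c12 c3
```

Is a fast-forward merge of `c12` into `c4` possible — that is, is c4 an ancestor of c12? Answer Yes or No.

Yes

A fast-forward from c4 to c12 is possible iff c4 is an ancestor of c12.
Ancestors of c12: {c11, c12, c4, c5, c8, c9}.
c4 is among them, so fast-forward is possible.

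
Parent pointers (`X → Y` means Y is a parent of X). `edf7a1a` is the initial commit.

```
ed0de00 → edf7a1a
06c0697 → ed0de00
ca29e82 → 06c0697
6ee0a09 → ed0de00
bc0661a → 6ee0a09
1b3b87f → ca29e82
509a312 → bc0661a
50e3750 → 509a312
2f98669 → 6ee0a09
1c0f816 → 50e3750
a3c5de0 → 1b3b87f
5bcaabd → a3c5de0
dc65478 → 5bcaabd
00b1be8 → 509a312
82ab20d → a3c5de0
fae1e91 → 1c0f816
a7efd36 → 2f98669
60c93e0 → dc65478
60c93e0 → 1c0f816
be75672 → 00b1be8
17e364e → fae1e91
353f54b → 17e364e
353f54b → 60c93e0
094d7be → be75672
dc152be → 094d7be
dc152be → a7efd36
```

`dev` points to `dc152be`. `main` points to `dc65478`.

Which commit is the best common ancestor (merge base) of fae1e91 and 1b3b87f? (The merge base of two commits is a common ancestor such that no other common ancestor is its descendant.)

ed0de00

Ancestors of fae1e91: {1c0f816, 509a312, 50e3750, 6ee0a09, bc0661a, ed0de00, edf7a1a, fae1e91}.
Ancestors of 1b3b87f: {06c0697, 1b3b87f, ca29e82, ed0de00, edf7a1a}.
Common ancestors: {ed0de00, edf7a1a}.
Among these, ed0de00 is not an ancestor of any other common ancestor — it is the merge base.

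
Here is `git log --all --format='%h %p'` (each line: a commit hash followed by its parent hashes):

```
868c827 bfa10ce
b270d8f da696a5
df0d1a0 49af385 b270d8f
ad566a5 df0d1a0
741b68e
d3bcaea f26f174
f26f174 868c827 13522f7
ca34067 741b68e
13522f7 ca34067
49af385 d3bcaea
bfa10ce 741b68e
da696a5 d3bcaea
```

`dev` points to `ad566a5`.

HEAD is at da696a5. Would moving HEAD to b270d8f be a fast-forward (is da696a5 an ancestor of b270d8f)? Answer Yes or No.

Yes

A fast-forward from da696a5 to b270d8f is possible iff da696a5 is an ancestor of b270d8f.
Ancestors of b270d8f: {13522f7, 741b68e, 868c827, b270d8f, bfa10ce, ca34067, d3bcaea, da696a5, f26f174}.
da696a5 is among them, so fast-forward is possible.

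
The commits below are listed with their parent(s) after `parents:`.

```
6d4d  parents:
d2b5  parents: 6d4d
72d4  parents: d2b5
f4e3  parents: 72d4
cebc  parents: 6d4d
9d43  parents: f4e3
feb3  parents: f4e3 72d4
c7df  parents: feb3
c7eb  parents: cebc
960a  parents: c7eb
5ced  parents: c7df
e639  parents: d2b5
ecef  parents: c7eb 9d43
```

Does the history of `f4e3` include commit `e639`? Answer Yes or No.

Ancestors of f4e3: {6d4d, 72d4, d2b5, f4e3}.
e639 is not in that set, so it is not an ancestor of f4e3.

No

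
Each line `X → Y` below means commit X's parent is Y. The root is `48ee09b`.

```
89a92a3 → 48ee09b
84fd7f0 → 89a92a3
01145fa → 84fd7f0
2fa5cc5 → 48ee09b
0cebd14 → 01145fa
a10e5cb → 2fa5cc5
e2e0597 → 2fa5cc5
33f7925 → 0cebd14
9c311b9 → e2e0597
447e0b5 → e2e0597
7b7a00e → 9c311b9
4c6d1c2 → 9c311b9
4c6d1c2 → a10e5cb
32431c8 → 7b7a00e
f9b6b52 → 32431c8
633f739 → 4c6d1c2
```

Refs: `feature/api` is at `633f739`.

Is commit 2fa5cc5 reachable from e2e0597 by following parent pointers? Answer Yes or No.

Yes

Ancestors of e2e0597 (commits reachable by following parents): {2fa5cc5, 48ee09b, e2e0597}.
2fa5cc5 is in that set, so it is an ancestor of e2e0597.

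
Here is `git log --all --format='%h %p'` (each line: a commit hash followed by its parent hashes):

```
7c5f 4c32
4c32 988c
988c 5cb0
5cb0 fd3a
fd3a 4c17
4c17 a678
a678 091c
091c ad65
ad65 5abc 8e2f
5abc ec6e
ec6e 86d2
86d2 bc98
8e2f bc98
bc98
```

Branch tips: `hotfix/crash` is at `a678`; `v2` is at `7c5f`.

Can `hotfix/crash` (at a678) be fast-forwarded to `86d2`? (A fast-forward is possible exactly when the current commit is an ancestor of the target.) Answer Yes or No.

No

A fast-forward from a678 to 86d2 is possible iff a678 is an ancestor of 86d2.
Ancestors of 86d2: {86d2, bc98}.
a678 is not among them, so fast-forward is not possible.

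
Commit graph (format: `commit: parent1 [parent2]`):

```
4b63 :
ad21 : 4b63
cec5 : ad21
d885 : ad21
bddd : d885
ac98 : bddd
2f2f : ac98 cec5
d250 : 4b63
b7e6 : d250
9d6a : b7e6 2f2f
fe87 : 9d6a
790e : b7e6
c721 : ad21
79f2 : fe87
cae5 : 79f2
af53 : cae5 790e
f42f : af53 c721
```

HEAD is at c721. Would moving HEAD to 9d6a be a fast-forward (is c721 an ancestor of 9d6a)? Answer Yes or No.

No

A fast-forward from c721 to 9d6a is possible iff c721 is an ancestor of 9d6a.
Ancestors of 9d6a: {2f2f, 4b63, 9d6a, ac98, ad21, b7e6, bddd, cec5, d250, d885}.
c721 is not among them, so fast-forward is not possible.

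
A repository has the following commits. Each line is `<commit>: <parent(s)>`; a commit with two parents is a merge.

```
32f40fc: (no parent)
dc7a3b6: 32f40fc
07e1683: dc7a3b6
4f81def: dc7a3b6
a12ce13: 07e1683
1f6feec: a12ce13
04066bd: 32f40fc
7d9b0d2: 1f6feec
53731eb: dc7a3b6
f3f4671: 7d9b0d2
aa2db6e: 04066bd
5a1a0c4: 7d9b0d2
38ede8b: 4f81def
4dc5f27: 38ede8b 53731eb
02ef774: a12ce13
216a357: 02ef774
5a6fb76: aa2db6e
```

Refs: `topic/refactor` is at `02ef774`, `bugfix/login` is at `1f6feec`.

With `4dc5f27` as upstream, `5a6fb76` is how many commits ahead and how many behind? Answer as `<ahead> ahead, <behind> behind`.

Reachable from 5a6fb76: {04066bd, 32f40fc, 5a6fb76, aa2db6e}.
Reachable from 4dc5f27: {32f40fc, 38ede8b, 4dc5f27, 4f81def, 53731eb, dc7a3b6}.
Only in 5a6fb76's history (ahead): {04066bd, 5a6fb76, aa2db6e} — 3.
Only in 4dc5f27's history (behind): {38ede8b, 4dc5f27, 4f81def, 53731eb, dc7a3b6} — 5.

3 ahead, 5 behind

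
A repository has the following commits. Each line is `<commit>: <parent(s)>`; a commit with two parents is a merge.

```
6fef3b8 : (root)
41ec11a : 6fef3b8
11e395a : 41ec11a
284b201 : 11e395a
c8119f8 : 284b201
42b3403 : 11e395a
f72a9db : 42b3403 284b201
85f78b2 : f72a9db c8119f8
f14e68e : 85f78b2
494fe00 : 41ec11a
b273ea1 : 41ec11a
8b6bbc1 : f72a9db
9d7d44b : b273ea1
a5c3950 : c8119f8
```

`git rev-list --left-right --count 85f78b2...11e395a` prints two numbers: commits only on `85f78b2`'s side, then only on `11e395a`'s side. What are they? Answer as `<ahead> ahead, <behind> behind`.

5 ahead, 0 behind

Reachable from 85f78b2: {11e395a, 284b201, 41ec11a, 42b3403, 6fef3b8, 85f78b2, c8119f8, f72a9db}.
Reachable from 11e395a: {11e395a, 41ec11a, 6fef3b8}.
Only in 85f78b2's history (ahead): {284b201, 42b3403, 85f78b2, c8119f8, f72a9db} — 5.
Only in 11e395a's history (behind): {} — 0.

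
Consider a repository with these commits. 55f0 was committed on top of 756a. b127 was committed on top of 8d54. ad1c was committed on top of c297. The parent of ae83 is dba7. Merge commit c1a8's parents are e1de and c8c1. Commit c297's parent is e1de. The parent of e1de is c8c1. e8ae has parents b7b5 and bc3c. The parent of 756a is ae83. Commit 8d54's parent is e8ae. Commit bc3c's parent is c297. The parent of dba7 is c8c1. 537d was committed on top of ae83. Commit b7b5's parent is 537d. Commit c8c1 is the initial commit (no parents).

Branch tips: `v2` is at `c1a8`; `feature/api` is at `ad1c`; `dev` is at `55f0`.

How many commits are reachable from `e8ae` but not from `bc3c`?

Reachable from e8ae: {537d, ae83, b7b5, bc3c, c297, c8c1, dba7, e1de, e8ae}.
Reachable from bc3c: {bc3c, c297, c8c1, e1de}.
In e8ae's history but not bc3c's: {537d, ae83, b7b5, dba7, e8ae} — 5 commits.

5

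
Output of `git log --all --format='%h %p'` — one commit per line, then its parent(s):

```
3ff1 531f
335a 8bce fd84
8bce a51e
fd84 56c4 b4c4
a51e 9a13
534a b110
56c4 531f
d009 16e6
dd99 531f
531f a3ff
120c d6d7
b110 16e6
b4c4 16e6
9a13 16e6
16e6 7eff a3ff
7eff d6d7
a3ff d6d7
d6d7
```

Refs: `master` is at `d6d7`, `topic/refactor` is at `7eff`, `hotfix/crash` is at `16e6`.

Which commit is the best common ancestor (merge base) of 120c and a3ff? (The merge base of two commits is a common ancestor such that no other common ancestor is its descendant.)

d6d7

Ancestors of 120c: {120c, d6d7}.
Ancestors of a3ff: {a3ff, d6d7}.
Common ancestors: {d6d7}.
The only common ancestor is d6d7, so it is the merge base.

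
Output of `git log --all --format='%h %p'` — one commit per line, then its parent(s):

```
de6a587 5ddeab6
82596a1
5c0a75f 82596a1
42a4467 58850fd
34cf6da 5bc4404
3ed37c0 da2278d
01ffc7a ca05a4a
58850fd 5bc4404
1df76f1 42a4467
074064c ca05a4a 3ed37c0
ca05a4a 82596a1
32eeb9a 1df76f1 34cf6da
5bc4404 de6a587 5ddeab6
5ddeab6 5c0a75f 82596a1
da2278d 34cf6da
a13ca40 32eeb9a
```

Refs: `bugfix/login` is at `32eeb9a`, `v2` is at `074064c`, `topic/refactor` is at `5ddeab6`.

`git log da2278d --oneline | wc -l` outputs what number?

Walking parent pointers from da2278d: reachable set = {34cf6da, 5bc4404, 5c0a75f, 5ddeab6, 82596a1, da2278d, de6a587}.
That is 7 commits.

7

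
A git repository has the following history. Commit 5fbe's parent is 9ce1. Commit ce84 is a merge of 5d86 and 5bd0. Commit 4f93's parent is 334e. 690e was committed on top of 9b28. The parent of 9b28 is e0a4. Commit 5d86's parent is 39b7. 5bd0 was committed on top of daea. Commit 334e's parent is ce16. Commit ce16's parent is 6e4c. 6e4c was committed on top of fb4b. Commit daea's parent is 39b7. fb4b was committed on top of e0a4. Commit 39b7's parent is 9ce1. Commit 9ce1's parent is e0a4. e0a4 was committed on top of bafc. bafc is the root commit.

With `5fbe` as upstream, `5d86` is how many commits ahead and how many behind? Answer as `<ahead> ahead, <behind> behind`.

2 ahead, 1 behind

Reachable from 5d86: {39b7, 5d86, 9ce1, bafc, e0a4}.
Reachable from 5fbe: {5fbe, 9ce1, bafc, e0a4}.
Only in 5d86's history (ahead): {39b7, 5d86} — 2.
Only in 5fbe's history (behind): {5fbe} — 1.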